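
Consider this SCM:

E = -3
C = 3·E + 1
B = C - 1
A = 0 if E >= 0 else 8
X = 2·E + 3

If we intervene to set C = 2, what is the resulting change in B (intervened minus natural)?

The intervention breaks the incoming arrows to C: C = 3·E + 1 no longer applies, and C = 2.
B = C - 1  [with C=2]  = 1
Without intervention: C = 3·E + 1  [with E=-3]  = -8; B = C - 1  [with C=-8]  = -9.
Change = 1 − (-9) = 10.

10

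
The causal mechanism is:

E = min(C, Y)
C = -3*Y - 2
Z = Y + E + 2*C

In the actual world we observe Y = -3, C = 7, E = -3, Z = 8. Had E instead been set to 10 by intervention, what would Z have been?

The intervention breaks the incoming arrows to E: E = min(C, Y) no longer applies, and E = 10.
C = -3*Y - 2  [with Y=-3]  = 7
Z = Y + E + 2*C  [with Y=-3, E=10, C=7]  = 21

21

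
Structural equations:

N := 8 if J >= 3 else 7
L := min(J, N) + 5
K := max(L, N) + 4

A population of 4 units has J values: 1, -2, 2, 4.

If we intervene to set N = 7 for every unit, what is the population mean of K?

11.5

Every unit gets N=7 under the intervention. K values become 11, 11, 11, 13; E[K|do(N=7)] = 11.5.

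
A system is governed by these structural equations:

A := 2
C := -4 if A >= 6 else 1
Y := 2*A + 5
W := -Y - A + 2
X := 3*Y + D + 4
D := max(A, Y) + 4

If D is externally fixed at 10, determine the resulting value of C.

1

Under do(D=10), the mechanism D := max(A, Y) + 4 is discarded; D is fixed at 10.
No directed path runs from D to C, so C keeps its natural value.
C = -4 if A >= 6 else 1  [with A=2]  = 1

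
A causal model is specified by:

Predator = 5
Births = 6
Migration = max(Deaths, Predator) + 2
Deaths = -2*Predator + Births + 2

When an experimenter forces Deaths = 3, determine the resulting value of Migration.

7

The intervention breaks the incoming arrows to Deaths: Deaths = -2*Predator + Births + 2 no longer applies, and Deaths = 3.
Migration = max(Deaths, Predator) + 2  [with Deaths=3, Predator=5]  = 7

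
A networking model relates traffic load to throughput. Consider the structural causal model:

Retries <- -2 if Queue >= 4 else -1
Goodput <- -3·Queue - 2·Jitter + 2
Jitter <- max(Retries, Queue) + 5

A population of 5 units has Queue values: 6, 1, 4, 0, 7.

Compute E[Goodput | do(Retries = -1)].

The intervention sets Retries=-1 in all 5 units regardless of Queue. Recomputing Goodput per unit gives -38, -13, -28, -8, -43; average -26.

-26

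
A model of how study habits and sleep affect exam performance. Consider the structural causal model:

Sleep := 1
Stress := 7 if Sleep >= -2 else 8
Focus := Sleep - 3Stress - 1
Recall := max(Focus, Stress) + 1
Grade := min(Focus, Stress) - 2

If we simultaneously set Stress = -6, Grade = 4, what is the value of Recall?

The joint intervention fixes Stress = -6, Grade = 4, removing each variable's own equation.
Focus = Sleep - 3Stress - 1  [with Sleep=1, Stress=-6]  = 18
Recall = max(Focus, Stress) + 1  [with Focus=18, Stress=-6]  = 19

19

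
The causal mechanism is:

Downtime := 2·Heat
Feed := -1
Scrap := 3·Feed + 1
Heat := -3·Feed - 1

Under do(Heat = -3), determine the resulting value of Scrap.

-2

The intervention breaks the incoming arrows to Heat: Heat := -3·Feed - 1 no longer applies, and Heat = -3.
Since Scrap is not a descendant of the intervened variable, it is unaffected.
Scrap = 3·Feed + 1  [with Feed=-1]  = -2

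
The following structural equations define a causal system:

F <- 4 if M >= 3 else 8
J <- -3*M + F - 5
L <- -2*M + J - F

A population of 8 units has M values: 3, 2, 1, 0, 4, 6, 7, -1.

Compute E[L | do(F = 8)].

-18.75

The intervention sets F=8 in all 8 units regardless of M. Recomputing L per unit gives -20, -15, -10, -5, -25, -35, -40, 0; average -18.75.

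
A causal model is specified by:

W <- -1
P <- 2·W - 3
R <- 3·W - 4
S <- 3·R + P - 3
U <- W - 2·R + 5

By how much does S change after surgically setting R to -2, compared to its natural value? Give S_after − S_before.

15

The intervention breaks the incoming arrows to R: R <- 3·W - 4 no longer applies, and R = -2.
P = 2·W - 3  [with W=-1]  = -5
S = 3·R + P - 3  [with R=-2, P=-5]  = -14
Without intervention: P = 2·W - 3  [with W=-1]  = -5; R = 3·W - 4  [with W=-1]  = -7; S = 3·R + P - 3  [with R=-7, P=-5]  = -29.
Change = -14 − (-29) = 15.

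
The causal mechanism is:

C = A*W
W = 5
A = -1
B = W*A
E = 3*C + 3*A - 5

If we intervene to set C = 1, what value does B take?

Under do(C=1), the mechanism C = A*W is discarded; C is fixed at 1.
Since B is not a descendant of the intervened variable, it is unaffected.
B = W*A  [with W=5, A=-1]  = -5

-5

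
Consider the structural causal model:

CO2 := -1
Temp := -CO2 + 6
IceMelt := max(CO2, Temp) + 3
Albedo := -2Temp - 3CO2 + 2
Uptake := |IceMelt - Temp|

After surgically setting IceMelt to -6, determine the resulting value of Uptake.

13

do(IceMelt=-6) replaces the equation IceMelt := max(CO2, Temp) + 3 with the constant IceMelt = -6.
Temp = -CO2 + 6  [with CO2=-1]  = 7
Uptake = |IceMelt - Temp|  [with IceMelt=-6, Temp=7]  = 13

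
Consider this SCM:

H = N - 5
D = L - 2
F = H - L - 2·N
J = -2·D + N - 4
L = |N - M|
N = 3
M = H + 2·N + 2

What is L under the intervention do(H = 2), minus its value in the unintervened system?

4

Under do(H=2), the mechanism H = N - 5 is discarded; H is fixed at 2.
M = H + 2·N + 2  [with H=2, N=3]  = 10
L = |N - M|  [with N=3, M=10]  = 7
Without intervention: H = N - 5  [with N=3]  = -2; M = H + 2·N + 2  [with H=-2, N=3]  = 6; L = |N - M|  [with N=3, M=6]  = 3.
Change = 7 − 3 = 4.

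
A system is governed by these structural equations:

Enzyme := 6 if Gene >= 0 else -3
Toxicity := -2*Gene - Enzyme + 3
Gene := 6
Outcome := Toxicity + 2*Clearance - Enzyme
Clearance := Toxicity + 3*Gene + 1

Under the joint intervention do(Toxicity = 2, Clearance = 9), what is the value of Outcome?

14

Setting Toxicity = 2, Clearance = 9 by intervention discards those variables' equations.
Enzyme = 6 if Gene >= 0 else -3  [with Gene=6]  = 6
Outcome = Toxicity + 2*Clearance - Enzyme  [with Toxicity=2, Clearance=9, Enzyme=6]  = 14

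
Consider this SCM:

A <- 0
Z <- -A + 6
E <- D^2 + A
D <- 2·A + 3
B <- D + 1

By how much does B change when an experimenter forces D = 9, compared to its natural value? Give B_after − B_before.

do(D=9) replaces the equation D <- 2·A + 3 with the constant D = 9.
B = D + 1  [with D=9]  = 10
Without intervention: D = 2·A + 3  [with A=0]  = 3; B = D + 1  [with D=3]  = 4.
Change = 10 − 4 = 6.

6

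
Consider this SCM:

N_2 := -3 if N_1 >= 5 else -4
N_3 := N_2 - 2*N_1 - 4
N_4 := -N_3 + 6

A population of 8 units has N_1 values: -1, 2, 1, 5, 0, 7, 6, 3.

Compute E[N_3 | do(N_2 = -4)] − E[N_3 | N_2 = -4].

Every unit gets N_2=-4 under the intervention. N_3 values become -6, -12, -10, -18, -8, -22, -20, -14; E[N_3|do(N_2=-4)] = -13.75.
Observing N_2=-4 restricts to units where N_2's equation naturally yields -4: N_1 ∈ {-1, 2, 1, 0, 3}. In that subpopulation N_3 = -6, -12, -10, -8, -14, mean -10.
Difference = -13.75 − (-10) = -3.75.

-3.75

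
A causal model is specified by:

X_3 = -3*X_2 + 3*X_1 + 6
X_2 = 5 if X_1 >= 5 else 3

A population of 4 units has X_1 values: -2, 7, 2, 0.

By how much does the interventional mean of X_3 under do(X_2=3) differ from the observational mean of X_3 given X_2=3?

5.25

Every unit gets X_2=3 under the intervention. X_3 values become -9, 18, 3, -3; E[X_3|do(X_2=3)] = 2.25.
Conditioning on X_2=3 selects the 3 unit(s) with X_1 ∈ {-2, 2, 0}. Their X_3 values: -9, 3, -3. Mean = -3.
Difference = 2.25 − (-3) = 5.25.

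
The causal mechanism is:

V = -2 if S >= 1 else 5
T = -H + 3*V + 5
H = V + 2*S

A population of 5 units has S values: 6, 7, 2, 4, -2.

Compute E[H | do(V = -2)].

4.8

Under do(V=-2), V's equation is replaced by V=-2 for every unit. Per-unit H: 10, 12, 2, 6, -6. Mean = 4.8.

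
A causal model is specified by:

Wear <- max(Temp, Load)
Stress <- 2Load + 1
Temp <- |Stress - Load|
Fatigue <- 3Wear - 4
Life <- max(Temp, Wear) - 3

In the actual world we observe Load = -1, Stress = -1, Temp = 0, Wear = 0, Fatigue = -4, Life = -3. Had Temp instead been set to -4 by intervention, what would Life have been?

The intervention breaks the incoming arrows to Temp: Temp <- |Stress - Load| no longer applies, and Temp = -4.
Wear = max(Temp, Load)  [with Temp=-4, Load=-1]  = -1
Life = max(Temp, Wear) - 3  [with Temp=-4, Wear=-1]  = -4

-4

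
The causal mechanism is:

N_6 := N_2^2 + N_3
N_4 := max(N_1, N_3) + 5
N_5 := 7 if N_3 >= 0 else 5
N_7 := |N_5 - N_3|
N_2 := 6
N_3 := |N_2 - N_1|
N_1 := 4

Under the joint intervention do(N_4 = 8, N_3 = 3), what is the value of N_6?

39

The joint intervention fixes N_4 = 8, N_3 = 3, removing each variable's own equation.
N_6 = N_2^2 + N_3  [with N_2=6, N_3=3]  = 39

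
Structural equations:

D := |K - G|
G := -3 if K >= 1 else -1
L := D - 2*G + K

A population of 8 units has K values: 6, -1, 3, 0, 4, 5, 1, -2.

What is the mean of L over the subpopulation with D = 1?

Observing D=1 restricts to units where D's equation naturally yields 1: K ∈ {0, -2}. In that subpopulation L = 3, 1, mean 2.

2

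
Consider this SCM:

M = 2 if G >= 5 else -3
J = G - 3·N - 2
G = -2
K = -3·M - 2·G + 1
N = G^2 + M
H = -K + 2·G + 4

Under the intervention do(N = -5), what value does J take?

The intervention breaks the incoming arrows to N: N = G^2 + M no longer applies, and N = -5.
J = G - 3·N - 2  [with G=-2, N=-5]  = 11

11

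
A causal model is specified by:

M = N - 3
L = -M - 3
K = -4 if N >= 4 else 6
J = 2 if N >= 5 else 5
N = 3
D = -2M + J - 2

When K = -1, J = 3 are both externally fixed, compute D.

1

Setting K = -1, J = 3 by intervention discards those variables' equations.
M = N - 3  [with N=3]  = 0
D = -2M + J - 2  [with M=0, J=3]  = 1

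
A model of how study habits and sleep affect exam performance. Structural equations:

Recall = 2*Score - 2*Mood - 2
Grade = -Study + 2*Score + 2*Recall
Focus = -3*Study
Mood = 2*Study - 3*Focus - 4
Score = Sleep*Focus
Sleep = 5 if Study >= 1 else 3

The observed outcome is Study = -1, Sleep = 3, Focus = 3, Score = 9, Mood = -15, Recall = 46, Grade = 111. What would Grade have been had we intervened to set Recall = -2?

15

Intervening sets Recall = -2 and removes its equation (Recall = 2*Score - 2*Mood - 2).
Sleep = 5 if Study >= 1 else 3  [with Study=-1]  = 3
Focus = -3*Study  [with Study=-1]  = 3
Score = Sleep*Focus  [with Sleep=3, Focus=3]  = 9
Grade = -Study + 2*Score + 2*Recall  [with Study=-1, Score=9, Recall=-2]  = 15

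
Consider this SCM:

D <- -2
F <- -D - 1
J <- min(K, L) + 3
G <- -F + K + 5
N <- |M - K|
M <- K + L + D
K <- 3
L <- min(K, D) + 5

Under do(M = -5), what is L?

Under do(M=-5), the mechanism M <- K + L + D is discarded; M is fixed at -5.
Since L is not a descendant of the intervened variable, it is unaffected.
L = min(K, D) + 5  [with K=3, D=-2]  = 3

3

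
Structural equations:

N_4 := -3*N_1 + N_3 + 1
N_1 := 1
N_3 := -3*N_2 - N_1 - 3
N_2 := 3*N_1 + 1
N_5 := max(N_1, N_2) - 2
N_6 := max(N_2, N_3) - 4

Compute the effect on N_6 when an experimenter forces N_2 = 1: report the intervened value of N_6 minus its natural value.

-3

Under do(N_2=1), the mechanism N_2 := 3*N_1 + 1 is discarded; N_2 is fixed at 1.
N_3 = -3*N_2 - N_1 - 3  [with N_2=1, N_1=1]  = -7
N_6 = max(N_2, N_3) - 4  [with N_2=1, N_3=-7]  = -3
Without intervention: N_2 = 3*N_1 + 1  [with N_1=1]  = 4; N_3 = -3*N_2 - N_1 - 3  [with N_2=4, N_1=1]  = -16; N_6 = max(N_2, N_3) - 4  [with N_2=4, N_3=-16]  = 0.
Change = -3 − 0 = -3.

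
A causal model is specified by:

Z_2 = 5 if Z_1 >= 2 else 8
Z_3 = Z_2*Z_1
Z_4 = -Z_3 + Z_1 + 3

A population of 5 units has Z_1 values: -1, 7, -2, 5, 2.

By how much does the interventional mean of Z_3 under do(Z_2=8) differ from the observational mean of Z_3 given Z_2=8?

Under do(Z_2=8), Z_2's equation is replaced by Z_2=8 for every unit. Per-unit Z_3: -8, 56, -16, 40, 16. Mean = 17.6.
E[Z_3|Z_2=8] averages over only the 2 units with Z_2=8 (Z_1 = -1, -2): Z_3 = -8, -16, mean -12.
Difference = 17.6 − (-12) = 29.6.

29.6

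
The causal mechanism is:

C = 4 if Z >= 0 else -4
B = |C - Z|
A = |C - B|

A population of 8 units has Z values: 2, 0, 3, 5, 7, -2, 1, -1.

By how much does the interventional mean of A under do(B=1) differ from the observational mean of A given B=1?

0.5

Every unit gets B=1 under the intervention. A values become 3, 3, 3, 3, 3, 5, 3, 5; E[A|do(B=1)] = 3.5.
Conditioning on B=1 selects the 2 unit(s) with Z ∈ {3, 5}. Their A values: 3, 3. Mean = 3.
Difference = 3.5 − 3 = 0.5.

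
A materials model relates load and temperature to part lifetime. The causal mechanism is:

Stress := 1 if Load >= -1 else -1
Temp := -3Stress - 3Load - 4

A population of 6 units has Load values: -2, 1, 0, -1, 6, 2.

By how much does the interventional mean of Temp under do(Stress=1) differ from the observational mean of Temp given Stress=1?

The intervention sets Stress=1 in all 6 units regardless of Load. Recomputing Temp per unit gives -1, -10, -7, -4, -25, -13; average -10.
Conditioning on Stress=1 selects the 5 unit(s) with Load ∈ {1, 0, -1, 6, 2}. Their Temp values: -10, -7, -4, -25, -13. Mean = -11.8.
Difference = -10 − (-11.8) = 1.8.

1.8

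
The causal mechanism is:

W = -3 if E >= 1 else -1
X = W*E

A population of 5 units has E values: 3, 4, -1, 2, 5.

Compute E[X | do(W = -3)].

-7.8

Under do(W=-3), W's equation is replaced by W=-3 for every unit. Per-unit X: -9, -12, 3, -6, -15. Mean = -7.8.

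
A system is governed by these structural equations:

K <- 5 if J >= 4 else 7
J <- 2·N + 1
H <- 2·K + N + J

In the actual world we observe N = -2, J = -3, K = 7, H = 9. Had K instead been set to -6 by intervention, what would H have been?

The intervention breaks the incoming arrows to K: K <- 5 if J >= 4 else 7 no longer applies, and K = -6.
J = 2·N + 1  [with N=-2]  = -3
H = 2·K + N + J  [with K=-6, N=-2, J=-3]  = -17

-17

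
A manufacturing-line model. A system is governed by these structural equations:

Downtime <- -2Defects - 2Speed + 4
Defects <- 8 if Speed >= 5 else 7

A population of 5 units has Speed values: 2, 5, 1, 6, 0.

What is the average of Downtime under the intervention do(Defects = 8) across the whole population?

Every unit gets Defects=8 under the intervention. Downtime values become -16, -22, -14, -24, -12; E[Downtime|do(Defects=8)] = -17.6.

-17.6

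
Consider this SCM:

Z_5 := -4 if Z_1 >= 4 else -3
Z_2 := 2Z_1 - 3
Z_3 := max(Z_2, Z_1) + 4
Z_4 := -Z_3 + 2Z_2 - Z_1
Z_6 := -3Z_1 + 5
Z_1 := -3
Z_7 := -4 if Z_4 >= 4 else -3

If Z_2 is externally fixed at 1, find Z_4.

Under do(Z_2=1), the mechanism Z_2 := 2Z_1 - 3 is discarded; Z_2 is fixed at 1.
Z_3 = max(Z_2, Z_1) + 4  [with Z_2=1, Z_1=-3]  = 5
Z_4 = -Z_3 + 2Z_2 - Z_1  [with Z_3=5, Z_2=1, Z_1=-3]  = 0

0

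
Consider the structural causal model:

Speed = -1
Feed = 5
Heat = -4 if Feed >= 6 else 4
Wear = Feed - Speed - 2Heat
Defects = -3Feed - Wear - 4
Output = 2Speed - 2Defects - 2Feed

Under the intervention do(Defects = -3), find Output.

The intervention breaks the incoming arrows to Defects: Defects = -3Feed - Wear - 4 no longer applies, and Defects = -3.
Output = 2Speed - 2Defects - 2Feed  [with Speed=-1, Defects=-3, Feed=5]  = -6

-6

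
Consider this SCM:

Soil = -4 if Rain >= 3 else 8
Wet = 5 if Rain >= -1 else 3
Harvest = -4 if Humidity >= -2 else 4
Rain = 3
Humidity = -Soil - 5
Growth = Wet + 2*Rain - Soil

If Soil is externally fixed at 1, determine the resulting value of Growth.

Under do(Soil=1), the mechanism Soil = -4 if Rain >= 3 else 8 is discarded; Soil is fixed at 1.
Wet = 5 if Rain >= -1 else 3  [with Rain=3]  = 5
Growth = Wet + 2*Rain - Soil  [with Wet=5, Rain=3, Soil=1]  = 10

10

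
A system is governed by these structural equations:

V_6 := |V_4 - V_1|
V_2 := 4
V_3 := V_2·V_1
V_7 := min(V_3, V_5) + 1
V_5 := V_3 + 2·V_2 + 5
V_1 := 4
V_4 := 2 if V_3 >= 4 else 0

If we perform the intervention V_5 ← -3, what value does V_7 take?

Under do(V_5=-3), the mechanism V_5 := V_3 + 2·V_2 + 5 is discarded; V_5 is fixed at -3.
V_3 = V_2·V_1  [with V_2=4, V_1=4]  = 16
V_7 = min(V_3, V_5) + 1  [with V_3=16, V_5=-3]  = -2

-2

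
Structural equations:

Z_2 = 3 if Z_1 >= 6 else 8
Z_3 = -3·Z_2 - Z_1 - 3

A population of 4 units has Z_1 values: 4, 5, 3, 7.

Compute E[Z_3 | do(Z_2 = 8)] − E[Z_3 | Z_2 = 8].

-0.75

Every unit gets Z_2=8 under the intervention. Z_3 values become -31, -32, -30, -34; E[Z_3|do(Z_2=8)] = -31.75.
Conditioning on Z_2=8 selects the 3 unit(s) with Z_1 ∈ {4, 5, 3}. Their Z_3 values: -31, -32, -30. Mean = -31.
Difference = -31.75 − (-31) = -0.75.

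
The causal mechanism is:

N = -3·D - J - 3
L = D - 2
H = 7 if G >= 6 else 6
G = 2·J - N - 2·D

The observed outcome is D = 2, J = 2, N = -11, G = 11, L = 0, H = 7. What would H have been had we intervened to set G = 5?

6

Under do(G=5), the mechanism G = 2·J - N - 2·D is discarded; G is fixed at 5.
H = 7 if G >= 6 else 6  [with G=5]  = 6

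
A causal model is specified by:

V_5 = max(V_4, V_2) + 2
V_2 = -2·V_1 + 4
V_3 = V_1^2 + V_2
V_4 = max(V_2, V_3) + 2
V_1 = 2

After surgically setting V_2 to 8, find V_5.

do(V_2=8) replaces the equation V_2 = -2·V_1 + 4 with the constant V_2 = 8.
V_3 = V_1^2 + V_2  [with V_1=2, V_2=8]  = 12
V_4 = max(V_2, V_3) + 2  [with V_2=8, V_3=12]  = 14
V_5 = max(V_4, V_2) + 2  [with V_4=14, V_2=8]  = 16

16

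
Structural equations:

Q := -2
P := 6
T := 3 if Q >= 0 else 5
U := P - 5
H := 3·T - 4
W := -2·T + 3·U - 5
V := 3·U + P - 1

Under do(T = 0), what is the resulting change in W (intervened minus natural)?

10

The intervention breaks the incoming arrows to T: T := 3 if Q >= 0 else 5 no longer applies, and T = 0.
U = P - 5  [with P=6]  = 1
W = -2·T + 3·U - 5  [with T=0, U=1]  = -2
Without intervention: T = 3 if Q >= 0 else 5  [with Q=-2]  = 5; U = P - 5  [with P=6]  = 1; W = -2·T + 3·U - 5  [with T=5, U=1]  = -12.
Change = -2 − (-12) = 10.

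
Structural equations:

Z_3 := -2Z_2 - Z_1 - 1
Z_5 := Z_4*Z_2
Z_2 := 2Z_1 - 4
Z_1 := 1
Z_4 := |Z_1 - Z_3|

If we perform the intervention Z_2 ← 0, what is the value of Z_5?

0

do(Z_2=0) replaces the equation Z_2 := 2Z_1 - 4 with the constant Z_2 = 0.
Z_3 = -2Z_2 - Z_1 - 1  [with Z_2=0, Z_1=1]  = -2
Z_4 = |Z_1 - Z_3|  [with Z_1=1, Z_3=-2]  = 3
Z_5 = Z_4*Z_2  [with Z_4=3, Z_2=0]  = 0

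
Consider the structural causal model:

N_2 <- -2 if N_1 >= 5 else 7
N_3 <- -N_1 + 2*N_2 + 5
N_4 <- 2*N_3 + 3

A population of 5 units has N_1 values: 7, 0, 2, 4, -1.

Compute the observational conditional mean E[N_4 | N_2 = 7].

Observing N_2=7 restricts to units where N_2's equation naturally yields 7: N_1 ∈ {0, 2, 4, -1}. In that subpopulation N_4 = 41, 37, 33, 43, mean 38.5.

38.5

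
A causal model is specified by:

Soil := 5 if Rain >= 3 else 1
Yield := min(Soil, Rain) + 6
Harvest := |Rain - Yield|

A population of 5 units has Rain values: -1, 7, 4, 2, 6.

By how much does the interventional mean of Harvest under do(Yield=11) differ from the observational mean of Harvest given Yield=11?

Under do(Yield=11), Yield's equation is replaced by Yield=11 for every unit. Per-unit Harvest: 12, 4, 7, 9, 5. Mean = 7.4.
E[Harvest|Yield=11] averages over only the 2 units with Yield=11 (Rain = 7, 6): Harvest = 4, 5, mean 4.5.
Difference = 7.4 − 4.5 = 2.9.

2.9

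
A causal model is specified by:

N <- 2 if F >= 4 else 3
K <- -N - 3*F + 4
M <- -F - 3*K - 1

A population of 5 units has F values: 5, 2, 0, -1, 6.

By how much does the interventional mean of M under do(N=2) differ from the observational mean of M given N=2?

do(N=2) breaks N's dependence on F. With N=2 fixed, M across the units is 33, 9, -7, -15, 41, mean 12.2.
Conditioning on N=2 selects the 2 unit(s) with F ∈ {5, 6}. Their M values: 33, 41. Mean = 37.
Difference = 12.2 − 37 = -24.8.

-24.8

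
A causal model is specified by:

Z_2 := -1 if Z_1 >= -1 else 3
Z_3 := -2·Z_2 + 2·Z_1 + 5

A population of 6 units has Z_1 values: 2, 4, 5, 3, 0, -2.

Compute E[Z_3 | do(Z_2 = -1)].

Under do(Z_2=-1), Z_2's equation is replaced by Z_2=-1 for every unit. Per-unit Z_3: 11, 15, 17, 13, 7, 3. Mean = 11.

11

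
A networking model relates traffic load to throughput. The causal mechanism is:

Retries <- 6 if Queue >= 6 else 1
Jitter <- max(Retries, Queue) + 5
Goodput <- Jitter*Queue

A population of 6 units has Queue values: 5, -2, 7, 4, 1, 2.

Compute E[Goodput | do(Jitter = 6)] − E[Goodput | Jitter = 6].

The intervention sets Jitter=6 in all 6 units regardless of Queue. Recomputing Goodput per unit gives 30, -12, 42, 24, 6, 12; average 17.
E[Goodput|Jitter=6] averages over only the 2 units with Jitter=6 (Queue = -2, 1): Goodput = -12, 6, mean -3.
Difference = 17 − (-3) = 20.

20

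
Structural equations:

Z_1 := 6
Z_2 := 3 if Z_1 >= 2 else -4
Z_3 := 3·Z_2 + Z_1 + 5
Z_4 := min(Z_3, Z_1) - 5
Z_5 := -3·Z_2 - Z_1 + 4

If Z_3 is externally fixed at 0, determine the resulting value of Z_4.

The intervention breaks the incoming arrows to Z_3: Z_3 := 3·Z_2 + Z_1 + 5 no longer applies, and Z_3 = 0.
Z_4 = min(Z_3, Z_1) - 5  [with Z_3=0, Z_1=6]  = -5

-5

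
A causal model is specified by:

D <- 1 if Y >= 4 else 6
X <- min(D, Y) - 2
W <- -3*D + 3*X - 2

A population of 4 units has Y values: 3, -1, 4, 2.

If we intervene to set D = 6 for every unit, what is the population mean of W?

Every unit gets D=6 under the intervention. W values become -17, -29, -14, -20; E[W|do(D=6)] = -20.

-20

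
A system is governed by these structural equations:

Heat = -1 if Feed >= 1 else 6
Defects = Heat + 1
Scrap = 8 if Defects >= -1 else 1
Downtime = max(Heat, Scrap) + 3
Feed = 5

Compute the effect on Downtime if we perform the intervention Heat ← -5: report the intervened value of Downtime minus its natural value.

-7

do(Heat=-5) replaces the equation Heat = -1 if Feed >= 1 else 6 with the constant Heat = -5.
Defects = Heat + 1  [with Heat=-5]  = -4
Scrap = 8 if Defects >= -1 else 1  [with Defects=-4]  = 1
Downtime = max(Heat, Scrap) + 3  [with Heat=-5, Scrap=1]  = 4
Without intervention: Heat = -1 if Feed >= 1 else 6  [with Feed=5]  = -1; Defects = Heat + 1  [with Heat=-1]  = 0; Scrap = 8 if Defects >= -1 else 1  [with Defects=0]  = 8; Downtime = max(Heat, Scrap) + 3  [with Heat=-1, Scrap=8]  = 11.
Change = 4 − 11 = -7.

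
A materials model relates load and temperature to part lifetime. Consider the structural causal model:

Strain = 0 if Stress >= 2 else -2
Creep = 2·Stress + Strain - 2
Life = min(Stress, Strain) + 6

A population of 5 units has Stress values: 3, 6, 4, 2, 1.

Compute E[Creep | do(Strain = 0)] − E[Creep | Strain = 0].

-1.1

do(Strain=0) breaks Strain's dependence on Stress. With Strain=0 fixed, Creep across the units is 4, 10, 6, 2, 0, mean 4.4.
E[Creep|Strain=0] averages over only the 4 units with Strain=0 (Stress = 3, 6, 4, 2): Creep = 4, 10, 6, 2, mean 5.5.
Difference = 4.4 − 5.5 = -1.1.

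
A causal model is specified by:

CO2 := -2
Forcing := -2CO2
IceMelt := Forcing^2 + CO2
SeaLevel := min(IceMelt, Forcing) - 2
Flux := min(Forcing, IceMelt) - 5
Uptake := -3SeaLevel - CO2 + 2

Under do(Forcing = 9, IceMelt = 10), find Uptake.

-17

Under do(Forcing = 9, IceMelt = 10), each intervened variable's structural equation is replaced by its fixed value.
SeaLevel = min(IceMelt, Forcing) - 2  [with IceMelt=10, Forcing=9]  = 7
Uptake = -3SeaLevel - CO2 + 2  [with SeaLevel=7, CO2=-2]  = -17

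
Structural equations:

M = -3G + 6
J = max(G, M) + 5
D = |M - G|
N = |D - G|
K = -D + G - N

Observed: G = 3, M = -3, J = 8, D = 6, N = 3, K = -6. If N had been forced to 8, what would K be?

-11

The intervention breaks the incoming arrows to N: N = |D - G| no longer applies, and N = 8.
M = -3G + 6  [with G=3]  = -3
D = |M - G|  [with M=-3, G=3]  = 6
K = -D + G - N  [with D=6, G=3, N=8]  = -11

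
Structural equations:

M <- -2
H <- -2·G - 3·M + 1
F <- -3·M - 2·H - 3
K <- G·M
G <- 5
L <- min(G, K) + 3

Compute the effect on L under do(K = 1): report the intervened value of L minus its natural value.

Intervening sets K = 1 and removes its equation (K <- G·M).
L = min(G, K) + 3  [with G=5, K=1]  = 4
Without intervention: K = G·M  [with G=5, M=-2]  = -10; L = min(G, K) + 3  [with G=5, K=-10]  = -7.
Change = 4 − (-7) = 11.

11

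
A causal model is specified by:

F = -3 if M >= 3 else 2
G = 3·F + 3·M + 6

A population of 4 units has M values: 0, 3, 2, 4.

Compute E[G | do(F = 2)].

The intervention sets F=2 in all 4 units regardless of M. Recomputing G per unit gives 12, 21, 18, 24; average 18.75.

18.75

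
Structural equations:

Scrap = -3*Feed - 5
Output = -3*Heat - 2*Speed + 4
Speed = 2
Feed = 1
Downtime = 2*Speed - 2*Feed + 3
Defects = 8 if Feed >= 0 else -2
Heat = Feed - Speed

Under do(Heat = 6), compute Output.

The intervention breaks the incoming arrows to Heat: Heat = Feed - Speed no longer applies, and Heat = 6.
Output = -3*Heat - 2*Speed + 4  [with Heat=6, Speed=2]  = -18

-18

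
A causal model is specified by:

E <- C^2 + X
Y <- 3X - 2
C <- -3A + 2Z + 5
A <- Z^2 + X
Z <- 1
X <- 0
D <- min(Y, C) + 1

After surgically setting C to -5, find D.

The intervention breaks the incoming arrows to C: C <- -3A + 2Z + 5 no longer applies, and C = -5.
Y = 3X - 2  [with X=0]  = -2
D = min(Y, C) + 1  [with Y=-2, C=-5]  = -4

-4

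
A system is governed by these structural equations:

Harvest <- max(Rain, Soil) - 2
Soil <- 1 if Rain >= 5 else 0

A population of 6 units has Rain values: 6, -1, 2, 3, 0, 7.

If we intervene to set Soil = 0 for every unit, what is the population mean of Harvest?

1

Every unit gets Soil=0 under the intervention. Harvest values become 4, -2, 0, 1, -2, 5; E[Harvest|do(Soil=0)] = 1.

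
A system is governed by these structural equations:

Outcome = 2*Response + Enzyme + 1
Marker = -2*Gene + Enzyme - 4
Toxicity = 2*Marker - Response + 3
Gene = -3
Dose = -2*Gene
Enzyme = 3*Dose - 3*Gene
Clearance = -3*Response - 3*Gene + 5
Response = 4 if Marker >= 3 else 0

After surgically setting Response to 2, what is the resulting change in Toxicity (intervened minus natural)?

The intervention breaks the incoming arrows to Response: Response = 4 if Marker >= 3 else 0 no longer applies, and Response = 2.
Dose = -2*Gene  [with Gene=-3]  = 6
Enzyme = 3*Dose - 3*Gene  [with Dose=6, Gene=-3]  = 27
Marker = -2*Gene + Enzyme - 4  [with Gene=-3, Enzyme=27]  = 29
Toxicity = 2*Marker - Response + 3  [with Marker=29, Response=2]  = 59
Without intervention: Dose = -2*Gene  [with Gene=-3]  = 6; Enzyme = 3*Dose - 3*Gene  [with Dose=6, Gene=-3]  = 27; Marker = -2*Gene + Enzyme - 4  [with Gene=-3, Enzyme=27]  = 29; Response = 4 if Marker >= 3 else 0  [with Marker=29]  = 4; Toxicity = 2*Marker - Response + 3  [with Marker=29, Response=4]  = 57.
Change = 59 − 57 = 2.

2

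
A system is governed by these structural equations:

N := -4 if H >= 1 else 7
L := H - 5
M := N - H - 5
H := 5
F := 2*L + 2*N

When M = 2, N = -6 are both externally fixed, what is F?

-12

Under do(M = 2, N = -6), each intervened variable's structural equation is replaced by its fixed value.
L = H - 5  [with H=5]  = 0
F = 2*L + 2*N  [with L=0, N=-6]  = -12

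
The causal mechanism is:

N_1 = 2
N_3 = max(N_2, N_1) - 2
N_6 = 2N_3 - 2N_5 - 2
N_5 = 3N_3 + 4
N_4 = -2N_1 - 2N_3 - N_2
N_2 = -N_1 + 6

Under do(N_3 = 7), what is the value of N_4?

-22

The intervention breaks the incoming arrows to N_3: N_3 = max(N_2, N_1) - 2 no longer applies, and N_3 = 7.
N_2 = -N_1 + 6  [with N_1=2]  = 4
N_4 = -2N_1 - 2N_3 - N_2  [with N_1=2, N_3=7, N_2=4]  = -22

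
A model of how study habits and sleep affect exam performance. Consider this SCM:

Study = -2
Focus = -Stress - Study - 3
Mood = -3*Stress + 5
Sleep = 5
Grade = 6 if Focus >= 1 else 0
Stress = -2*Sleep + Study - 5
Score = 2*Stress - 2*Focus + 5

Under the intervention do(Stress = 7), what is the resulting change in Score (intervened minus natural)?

do(Stress=7) replaces the equation Stress = -2*Sleep + Study - 5 with the constant Stress = 7.
Focus = -Stress - Study - 3  [with Stress=7, Study=-2]  = -8
Score = 2*Stress - 2*Focus + 5  [with Stress=7, Focus=-8]  = 35
Without intervention: Stress = -2*Sleep + Study - 5  [with Sleep=5, Study=-2]  = -17; Focus = -Stress - Study - 3  [with Stress=-17, Study=-2]  = 16; Score = 2*Stress - 2*Focus + 5  [with Stress=-17, Focus=16]  = -61.
Change = 35 − (-61) = 96.

96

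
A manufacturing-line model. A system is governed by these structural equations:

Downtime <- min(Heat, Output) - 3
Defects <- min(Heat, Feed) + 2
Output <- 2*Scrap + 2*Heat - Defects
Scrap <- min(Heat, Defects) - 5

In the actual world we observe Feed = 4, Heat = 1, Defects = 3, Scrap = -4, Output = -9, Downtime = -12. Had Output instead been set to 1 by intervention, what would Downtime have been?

-2

The intervention breaks the incoming arrows to Output: Output <- 2*Scrap + 2*Heat - Defects no longer applies, and Output = 1.
Downtime = min(Heat, Output) - 3  [with Heat=1, Output=1]  = -2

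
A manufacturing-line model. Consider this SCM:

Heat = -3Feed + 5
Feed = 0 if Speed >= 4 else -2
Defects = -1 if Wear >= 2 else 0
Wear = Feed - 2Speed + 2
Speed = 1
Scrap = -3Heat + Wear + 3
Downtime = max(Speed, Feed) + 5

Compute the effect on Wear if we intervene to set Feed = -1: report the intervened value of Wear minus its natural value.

1

Under do(Feed=-1), the mechanism Feed = 0 if Speed >= 4 else -2 is discarded; Feed is fixed at -1.
Wear = Feed - 2Speed + 2  [with Feed=-1, Speed=1]  = -1
Without intervention: Feed = 0 if Speed >= 4 else -2  [with Speed=1]  = -2; Wear = Feed - 2Speed + 2  [with Feed=-2, Speed=1]  = -2.
Change = -1 − (-2) = 1.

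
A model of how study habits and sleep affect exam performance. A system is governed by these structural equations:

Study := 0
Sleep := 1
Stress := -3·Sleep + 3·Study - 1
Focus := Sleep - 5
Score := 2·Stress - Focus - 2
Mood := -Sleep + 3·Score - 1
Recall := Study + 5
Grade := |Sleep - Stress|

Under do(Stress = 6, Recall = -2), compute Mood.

Under do(Stress = 6, Recall = -2), each intervened variable's structural equation is replaced by its fixed value.
Focus = Sleep - 5  [with Sleep=1]  = -4
Score = 2·Stress - Focus - 2  [with Stress=6, Focus=-4]  = 14
Mood = -Sleep + 3·Score - 1  [with Sleep=1, Score=14]  = 40

40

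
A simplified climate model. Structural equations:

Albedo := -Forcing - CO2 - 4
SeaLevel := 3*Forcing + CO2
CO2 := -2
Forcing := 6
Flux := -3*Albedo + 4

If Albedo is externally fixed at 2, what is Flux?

do(Albedo=2) replaces the equation Albedo := -Forcing - CO2 - 4 with the constant Albedo = 2.
Flux = -3*Albedo + 4  [with Albedo=2]  = -2

-2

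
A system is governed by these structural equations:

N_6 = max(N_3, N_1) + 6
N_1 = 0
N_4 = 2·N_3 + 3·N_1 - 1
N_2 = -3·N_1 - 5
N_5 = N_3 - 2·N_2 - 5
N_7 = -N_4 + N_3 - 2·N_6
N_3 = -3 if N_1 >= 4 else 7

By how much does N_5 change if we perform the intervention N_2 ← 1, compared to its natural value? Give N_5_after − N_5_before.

-12

do(N_2=1) replaces the equation N_2 = -3·N_1 - 5 with the constant N_2 = 1.
N_3 = -3 if N_1 >= 4 else 7  [with N_1=0]  = 7
N_5 = N_3 - 2·N_2 - 5  [with N_3=7, N_2=1]  = 0
Without intervention: N_2 = -3·N_1 - 5  [with N_1=0]  = -5; N_3 = -3 if N_1 >= 4 else 7  [with N_1=0]  = 7; N_5 = N_3 - 2·N_2 - 5  [with N_3=7, N_2=-5]  = 12.
Change = 0 − 12 = -12.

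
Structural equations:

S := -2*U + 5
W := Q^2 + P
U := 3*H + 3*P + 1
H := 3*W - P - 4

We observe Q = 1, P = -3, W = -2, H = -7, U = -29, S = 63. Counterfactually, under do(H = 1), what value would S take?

15

Under do(H=1), the mechanism H := 3*W - P - 4 is discarded; H is fixed at 1.
U = 3*H + 3*P + 1  [with H=1, P=-3]  = -5
S = -2*U + 5  [with U=-5]  = 15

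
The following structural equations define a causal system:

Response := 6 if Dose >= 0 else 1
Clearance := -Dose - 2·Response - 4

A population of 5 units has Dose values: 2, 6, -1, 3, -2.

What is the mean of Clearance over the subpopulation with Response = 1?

-4.5

E[Clearance|Response=1] averages over only the 2 units with Response=1 (Dose = -1, -2): Clearance = -5, -4, mean -4.5.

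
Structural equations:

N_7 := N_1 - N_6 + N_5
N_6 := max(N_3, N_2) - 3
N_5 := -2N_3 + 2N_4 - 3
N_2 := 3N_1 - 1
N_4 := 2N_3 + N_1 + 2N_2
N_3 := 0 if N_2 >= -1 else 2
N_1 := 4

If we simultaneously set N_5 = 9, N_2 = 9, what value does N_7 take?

7

Setting N_5 = 9, N_2 = 9 by intervention discards those variables' equations.
N_3 = 0 if N_2 >= -1 else 2  [with N_2=9]  = 0
N_6 = max(N_3, N_2) - 3  [with N_3=0, N_2=9]  = 6
N_7 = N_1 - N_6 + N_5  [with N_1=4, N_6=6, N_5=9]  = 7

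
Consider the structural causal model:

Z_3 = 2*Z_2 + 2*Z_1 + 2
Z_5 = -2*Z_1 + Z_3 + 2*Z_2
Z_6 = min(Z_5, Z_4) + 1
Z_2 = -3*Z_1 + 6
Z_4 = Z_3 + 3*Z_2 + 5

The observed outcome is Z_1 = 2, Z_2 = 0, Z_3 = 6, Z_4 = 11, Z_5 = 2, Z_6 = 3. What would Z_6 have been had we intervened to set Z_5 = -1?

0

The intervention breaks the incoming arrows to Z_5: Z_5 = -2*Z_1 + Z_3 + 2*Z_2 no longer applies, and Z_5 = -1.
Z_2 = -3*Z_1 + 6  [with Z_1=2]  = 0
Z_3 = 2*Z_2 + 2*Z_1 + 2  [with Z_2=0, Z_1=2]  = 6
Z_4 = Z_3 + 3*Z_2 + 5  [with Z_3=6, Z_2=0]  = 11
Z_6 = min(Z_5, Z_4) + 1  [with Z_5=-1, Z_4=11]  = 0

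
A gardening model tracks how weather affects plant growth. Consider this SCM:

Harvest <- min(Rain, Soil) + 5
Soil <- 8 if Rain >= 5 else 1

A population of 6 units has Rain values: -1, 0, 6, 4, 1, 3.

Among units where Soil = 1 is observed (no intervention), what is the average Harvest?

5.4

Observing Soil=1 restricts to units where Soil's equation naturally yields 1: Rain ∈ {-1, 0, 4, 1, 3}. In that subpopulation Harvest = 4, 5, 6, 6, 6, mean 5.4.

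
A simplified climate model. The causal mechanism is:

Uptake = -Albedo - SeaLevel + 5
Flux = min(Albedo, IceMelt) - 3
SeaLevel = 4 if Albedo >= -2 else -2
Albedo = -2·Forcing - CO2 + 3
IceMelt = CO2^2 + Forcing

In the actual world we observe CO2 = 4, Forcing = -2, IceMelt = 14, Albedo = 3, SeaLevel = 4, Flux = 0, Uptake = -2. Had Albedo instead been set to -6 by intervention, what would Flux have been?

-9

Under do(Albedo=-6), the mechanism Albedo = -2·Forcing - CO2 + 3 is discarded; Albedo is fixed at -6.
IceMelt = CO2^2 + Forcing  [with CO2=4, Forcing=-2]  = 14
Flux = min(Albedo, IceMelt) - 3  [with Albedo=-6, IceMelt=14]  = -9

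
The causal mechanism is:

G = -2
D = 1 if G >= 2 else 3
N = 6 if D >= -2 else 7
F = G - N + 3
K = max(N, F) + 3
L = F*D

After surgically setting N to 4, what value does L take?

-9

The intervention breaks the incoming arrows to N: N = 6 if D >= -2 else 7 no longer applies, and N = 4.
D = 1 if G >= 2 else 3  [with G=-2]  = 3
F = G - N + 3  [with G=-2, N=4]  = -3
L = F*D  [with F=-3, D=3]  = -9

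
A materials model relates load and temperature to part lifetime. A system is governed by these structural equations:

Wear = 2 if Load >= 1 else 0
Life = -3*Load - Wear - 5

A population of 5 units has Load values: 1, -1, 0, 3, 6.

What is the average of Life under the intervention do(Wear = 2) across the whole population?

Every unit gets Wear=2 under the intervention. Life values become -10, -4, -7, -16, -25; E[Life|do(Wear=2)] = -12.4.

-12.4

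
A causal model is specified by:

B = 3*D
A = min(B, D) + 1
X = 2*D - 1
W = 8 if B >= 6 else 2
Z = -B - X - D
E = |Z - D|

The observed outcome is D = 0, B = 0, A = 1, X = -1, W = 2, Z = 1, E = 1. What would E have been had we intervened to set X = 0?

0

The intervention breaks the incoming arrows to X: X = 2*D - 1 no longer applies, and X = 0.
B = 3*D  [with D=0]  = 0
Z = -B - X - D  [with B=0, X=0, D=0]  = 0
E = |Z - D|  [with Z=0, D=0]  = 0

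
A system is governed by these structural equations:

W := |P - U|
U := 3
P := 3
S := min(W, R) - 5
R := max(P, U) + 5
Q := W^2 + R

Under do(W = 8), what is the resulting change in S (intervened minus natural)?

8

The intervention breaks the incoming arrows to W: W := |P - U| no longer applies, and W = 8.
R = max(P, U) + 5  [with P=3, U=3]  = 8
S = min(W, R) - 5  [with W=8, R=8]  = 3
Without intervention: W = |P - U|  [with P=3, U=3]  = 0; R = max(P, U) + 5  [with P=3, U=3]  = 8; S = min(W, R) - 5  [with W=0, R=8]  = -5.
Change = 3 − (-5) = 8.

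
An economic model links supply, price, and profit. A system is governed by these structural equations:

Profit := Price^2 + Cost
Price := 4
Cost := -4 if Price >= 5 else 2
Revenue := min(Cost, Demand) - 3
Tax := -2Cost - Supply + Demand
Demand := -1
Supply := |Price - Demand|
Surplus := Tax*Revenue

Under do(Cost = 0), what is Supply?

Under do(Cost=0), the mechanism Cost := -4 if Price >= 5 else 2 is discarded; Cost is fixed at 0.
Since Supply is not a descendant of the intervened variable, it is unaffected.
Supply = |Price - Demand|  [with Price=4, Demand=-1]  = 5

5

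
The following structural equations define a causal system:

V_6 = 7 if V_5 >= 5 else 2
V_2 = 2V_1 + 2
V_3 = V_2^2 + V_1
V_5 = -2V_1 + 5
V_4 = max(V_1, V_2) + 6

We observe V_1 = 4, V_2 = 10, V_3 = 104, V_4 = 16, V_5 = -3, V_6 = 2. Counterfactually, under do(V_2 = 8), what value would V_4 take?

Under do(V_2=8), the mechanism V_2 = 2V_1 + 2 is discarded; V_2 is fixed at 8.
V_4 = max(V_1, V_2) + 6  [with V_1=4, V_2=8]  = 14

14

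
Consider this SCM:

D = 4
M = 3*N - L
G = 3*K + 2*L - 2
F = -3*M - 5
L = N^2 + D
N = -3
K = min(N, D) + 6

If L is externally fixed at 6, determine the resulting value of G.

The intervention breaks the incoming arrows to L: L = N^2 + D no longer applies, and L = 6.
K = min(N, D) + 6  [with N=-3, D=4]  = 3
G = 3*K + 2*L - 2  [with K=3, L=6]  = 19

19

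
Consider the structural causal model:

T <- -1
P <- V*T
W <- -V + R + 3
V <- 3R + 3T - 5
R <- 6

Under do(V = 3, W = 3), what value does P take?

The joint intervention fixes V = 3, W = 3, removing each variable's own equation.
P = V*T  [with V=3, T=-1]  = -3

-3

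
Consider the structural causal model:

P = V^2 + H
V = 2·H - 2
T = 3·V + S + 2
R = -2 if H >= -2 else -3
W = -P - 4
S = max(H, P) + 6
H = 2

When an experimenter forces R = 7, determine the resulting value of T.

20

The intervention breaks the incoming arrows to R: R = -2 if H >= -2 else -3 no longer applies, and R = 7.
Since T is not a descendant of the intervened variable, it is unaffected.
V = 2·H - 2  [with H=2]  = 2
P = V^2 + H  [with V=2, H=2]  = 6
S = max(H, P) + 6  [with H=2, P=6]  = 12
T = 3·V + S + 2  [with V=2, S=12]  = 20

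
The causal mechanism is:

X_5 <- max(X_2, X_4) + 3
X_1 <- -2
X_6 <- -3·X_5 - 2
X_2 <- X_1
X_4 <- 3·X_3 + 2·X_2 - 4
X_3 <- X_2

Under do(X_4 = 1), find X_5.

Intervening sets X_4 = 1 and removes its equation (X_4 <- 3·X_3 + 2·X_2 - 4).
X_2 = X_1  [with X_1=-2]  = -2
X_5 = max(X_2, X_4) + 3  [with X_2=-2, X_4=1]  = 4

4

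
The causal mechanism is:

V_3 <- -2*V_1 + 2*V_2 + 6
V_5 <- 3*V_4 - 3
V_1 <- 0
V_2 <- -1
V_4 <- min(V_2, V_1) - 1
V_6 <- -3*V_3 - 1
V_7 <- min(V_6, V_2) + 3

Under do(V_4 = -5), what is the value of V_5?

Intervening sets V_4 = -5 and removes its equation (V_4 <- min(V_2, V_1) - 1).
V_5 = 3*V_4 - 3  [with V_4=-5]  = -18

-18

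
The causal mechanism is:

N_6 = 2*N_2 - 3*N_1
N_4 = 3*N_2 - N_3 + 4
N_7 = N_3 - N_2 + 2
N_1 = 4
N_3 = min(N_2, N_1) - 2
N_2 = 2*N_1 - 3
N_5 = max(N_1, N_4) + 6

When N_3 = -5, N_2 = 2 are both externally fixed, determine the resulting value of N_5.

Setting N_3 = -5, N_2 = 2 by intervention discards those variables' equations.
N_4 = 3*N_2 - N_3 + 4  [with N_2=2, N_3=-5]  = 15
N_5 = max(N_1, N_4) + 6  [with N_1=4, N_4=15]  = 21

21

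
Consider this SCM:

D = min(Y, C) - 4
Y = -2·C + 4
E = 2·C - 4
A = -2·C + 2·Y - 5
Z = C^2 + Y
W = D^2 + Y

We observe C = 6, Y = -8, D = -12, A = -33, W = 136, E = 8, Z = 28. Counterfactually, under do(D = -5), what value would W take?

17

do(D=-5) replaces the equation D = min(Y, C) - 4 with the constant D = -5.
Y = -2·C + 4  [with C=6]  = -8
W = D^2 + Y  [with D=-5, Y=-8]  = 17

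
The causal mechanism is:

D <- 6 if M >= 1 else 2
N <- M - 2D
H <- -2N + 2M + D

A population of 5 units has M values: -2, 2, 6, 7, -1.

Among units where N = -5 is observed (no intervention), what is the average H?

E[H|N=-5] averages over only the 2 units with N=-5 (M = 7, -1): H = 30, 10, mean 20.

20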